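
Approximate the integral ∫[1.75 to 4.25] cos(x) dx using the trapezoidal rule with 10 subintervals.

f(x) = cos(x)
a = 1.75, b = 4.25, n = 10
h = (b - a)/n = 0.250000

Trapezoidal rule: (h/2)[f(x₀) + 2f(x₁) + 2f(x₂) + ... + f(xₙ)]

x_0 = 1.7500, f(x_0) = -0.178246, coefficient = 1
x_1 = 2.0000, f(x_1) = -0.416147, coefficient = 2
x_2 = 2.2500, f(x_2) = -0.628174, coefficient = 2
x_3 = 2.5000, f(x_3) = -0.801144, coefficient = 2
x_4 = 2.7500, f(x_4) = -0.924302, coefficient = 2
x_5 = 3.0000, f(x_5) = -0.989992, coefficient = 2
x_6 = 3.2500, f(x_6) = -0.994130, coefficient = 2
x_7 = 3.5000, f(x_7) = -0.936457, coefficient = 2
x_8 = 3.7500, f(x_8) = -0.820559, coefficient = 2
x_9 = 4.0000, f(x_9) = -0.653644, coefficient = 2
x_10 = 4.2500, f(x_10) = -0.446087, coefficient = 1

I ≈ (0.250000/2) × -14.953430 = -1.869179
Exact value: -1.878975
Error: 0.009797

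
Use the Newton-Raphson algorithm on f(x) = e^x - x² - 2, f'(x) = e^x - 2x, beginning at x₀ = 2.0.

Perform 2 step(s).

f(x) = e^x - x² - 2
f'(x) = e^x - 2x
x₀ = 2.0

Newton-Raphson formula: x_{n+1} = x_n - f(x_n)/f'(x_n)

Iteration 1:
  f(2.000000) = 1.389056
  f'(2.000000) = 3.389056
  x_1 = 2.000000 - 1.389056/3.389056 = 1.590135
Iteration 2:
  f(1.590135) = 0.375881
  f'(1.590135) = 1.724140
  x_2 = 1.590135 - 0.375881/1.724140 = 1.372124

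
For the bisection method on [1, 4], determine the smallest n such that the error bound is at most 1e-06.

We need (b-a)/2^n ≤ 1e-06
(4 - 1)/2^n ≤ 1e-06
3/2^n ≤ 1e-06
2^n ≥ 3000000
n ≥ log₂(3000000) = 21.52
n ≥ 22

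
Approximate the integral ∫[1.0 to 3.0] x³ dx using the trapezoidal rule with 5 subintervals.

f(x) = x³
a = 1.0, b = 3.0, n = 5
h = (b - a)/n = 0.400000

Trapezoidal rule: (h/2)[f(x₀) + 2f(x₁) + 2f(x₂) + ... + f(xₙ)]

x_0 = 1.0000, f(x_0) = 1.000000, coefficient = 1
x_1 = 1.4000, f(x_1) = 2.744000, coefficient = 2
x_2 = 1.8000, f(x_2) = 5.832000, coefficient = 2
x_3 = 2.2000, f(x_3) = 10.648000, coefficient = 2
x_4 = 2.6000, f(x_4) = 17.576000, coefficient = 2
x_5 = 3.0000, f(x_5) = 27.000000, coefficient = 1

I ≈ (0.400000/2) × 101.600000 = 20.320000
Exact value: 20.000000
Error: 0.320000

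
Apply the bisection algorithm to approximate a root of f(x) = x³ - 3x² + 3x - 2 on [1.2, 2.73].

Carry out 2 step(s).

f(x) = x³ - 3x² + 3x - 2
Initial interval: [1.2, 2.73]

Iteration 1:
  c_1 = (1.200000 + 2.730000)/2 = 1.965000
  f(c_1) = f(1.965000) = -0.101368
  f(a) × f(c) ≥ 0, new interval: [1.965000, 2.730000]
Iteration 2:
  c_2 = (1.965000 + 2.730000)/2 = 2.347500
  f(c_2) = f(2.347500) = 1.446732
  f(a) × f(c) < 0, new interval: [1.965000, 2.347500]

After 2 iteration(s), the approximation is c_2 = 2.347500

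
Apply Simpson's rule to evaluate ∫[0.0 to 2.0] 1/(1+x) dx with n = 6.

f(x) = 1/(1+x)
a = 0.0, b = 2.0, n = 6
h = (b - a)/n = 0.333333

Simpson's rule: (h/3)[f(x₀) + 4f(x₁) + 2f(x₂) + ... + f(xₙ)]

x_0 = 0.0000, f(x_0) = 1.000000, coefficient = 1
x_1 = 0.3333, f(x_1) = 0.750000, coefficient = 4
x_2 = 0.6667, f(x_2) = 0.600000, coefficient = 2
x_3 = 1.0000, f(x_3) = 0.500000, coefficient = 4
x_4 = 1.3333, f(x_4) = 0.428571, coefficient = 2
x_5 = 1.6667, f(x_5) = 0.375000, coefficient = 4
x_6 = 2.0000, f(x_6) = 0.333333, coefficient = 1

I ≈ (0.333333/3) × 9.890476 = 1.098942
Exact value: 1.098612
Error: 0.000330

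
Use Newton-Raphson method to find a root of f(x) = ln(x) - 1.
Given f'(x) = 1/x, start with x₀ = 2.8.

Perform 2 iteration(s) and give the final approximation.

f(x) = ln(x) - 1
f'(x) = 1/x
x₀ = 2.8

Newton-Raphson formula: x_{n+1} = x_n - f(x_n)/f'(x_n)

Iteration 1:
  f(2.800000) = 0.029619
  f'(2.800000) = 0.357143
  x_1 = 2.800000 - 0.029619/0.357143 = 2.717066
Iteration 2:
  f(2.717066) = -0.000448
  f'(2.717066) = 0.368044
  x_2 = 2.717066 - (-0.000448)/0.368044 = 2.718282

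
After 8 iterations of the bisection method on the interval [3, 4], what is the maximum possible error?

Bisection error bound: |error| ≤ (b-a)/2^n
|error| ≤ (4 - 3)/2^8 = 1/2^8
|error| ≤ 0.0039062500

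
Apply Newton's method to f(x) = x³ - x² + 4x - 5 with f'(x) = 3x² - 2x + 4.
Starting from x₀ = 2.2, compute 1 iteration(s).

f(x) = x³ - x² + 4x - 5
f'(x) = 3x² - 2x + 4
x₀ = 2.2

Newton-Raphson formula: x_{n+1} = x_n - f(x_n)/f'(x_n)

Iteration 1:
  f(2.200000) = 9.608000
  f'(2.200000) = 14.120000
  x_1 = 2.200000 - 9.608000/14.120000 = 1.519547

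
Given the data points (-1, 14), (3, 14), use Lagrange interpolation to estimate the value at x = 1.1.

Lagrange interpolation formula:
P(x) = Σ yᵢ × Lᵢ(x)
where Lᵢ(x) = Π_{j≠i} (x - xⱼ)/(xᵢ - xⱼ)

L_0(1.1) = (1.1 - 3)/(-1 - 3) = 0.475000
L_1(1.1) = (1.1 - (-1))/(3 - (-1)) = 0.525000

P(1.1) = 14×L_0(1.1) + 14×L_1(1.1)
P(1.1) = 14.000000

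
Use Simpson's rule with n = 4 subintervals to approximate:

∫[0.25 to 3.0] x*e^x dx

f(x) = x*e^x
a = 0.25, b = 3.0, n = 4
h = (b - a)/n = 0.687500

Simpson's rule: (h/3)[f(x₀) + 4f(x₁) + 2f(x₂) + ... + f(xₙ)]

x_0 = 0.2500, f(x_0) = 0.321006, coefficient = 1
x_1 = 0.9375, f(x_1) = 2.393990, coefficient = 4
x_2 = 1.6250, f(x_2) = 8.252431, coefficient = 2
x_3 = 2.3125, f(x_3) = 23.355423, coefficient = 4
x_4 = 3.0000, f(x_4) = 60.256611, coefficient = 1

I ≈ (0.687500/3) × 180.080130 = 41.268363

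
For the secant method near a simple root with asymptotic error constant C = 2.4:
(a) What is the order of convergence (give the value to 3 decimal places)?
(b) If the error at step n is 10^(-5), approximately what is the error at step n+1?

(a) Secant method has superlinear convergence with order φ = (1+√5)/2 ≈ 1.618.
    This means |e_{n+1}| ≈ C|e_n|^1.618.

(b) With |e_n| = 10^(-5) and C = 2.4:
    |e_{n+1}| ≈ 2.4 × (10^(-5))^1.618 = 2.4 × 10^(-8.09)

(a) ≈ 1.618 (golden ratio); (b) |e_{n+1}| ≈ 1.950e-08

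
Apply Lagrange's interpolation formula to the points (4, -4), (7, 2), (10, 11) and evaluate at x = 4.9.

Lagrange interpolation formula:
P(x) = Σ yᵢ × Lᵢ(x)
where Lᵢ(x) = Π_{j≠i} (x - xⱼ)/(xᵢ - xⱼ)

L_0(4.9) = (4.9 - 7)/(4 - 7) × (4.9 - 10)/(4 - 10) = 0.595000
L_1(4.9) = (4.9 - 4)/(7 - 4) × (4.9 - 10)/(7 - 10) = 0.510000
L_2(4.9) = (4.9 - 4)/(10 - 4) × (4.9 - 7)/(10 - 7) = -0.105000

P(4.9) = (-4)×L_0(4.9) + 2×L_1(4.9) + 11×L_2(4.9)
P(4.9) = -2.515000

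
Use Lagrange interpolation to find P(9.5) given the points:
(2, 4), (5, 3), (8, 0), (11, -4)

Lagrange interpolation formula:
P(x) = Σ yᵢ × Lᵢ(x)
where Lᵢ(x) = Π_{j≠i} (x - xⱼ)/(xᵢ - xⱼ)

L_0(9.5) = (9.5 - 5)/(2 - 5) × (9.5 - 8)/(2 - 8) × (9.5 - 11)/(2 - 11) = 0.062500
L_1(9.5) = (9.5 - 2)/(5 - 2) × (9.5 - 8)/(5 - 8) × (9.5 - 11)/(5 - 11) = -0.312500
L_2(9.5) = (9.5 - 2)/(8 - 2) × (9.5 - 5)/(8 - 5) × (9.5 - 11)/(8 - 11) = 0.937500
L_3(9.5) = (9.5 - 2)/(11 - 2) × (9.5 - 5)/(11 - 5) × (9.5 - 8)/(11 - 8) = 0.312500

P(9.5) = 4×L_0(9.5) + 3×L_1(9.5) + 0×L_2(9.5) + (-4)×L_3(9.5)
P(9.5) = -1.937500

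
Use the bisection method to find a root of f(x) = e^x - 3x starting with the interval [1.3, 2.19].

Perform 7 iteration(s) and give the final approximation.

f(x) = e^x - 3x
Initial interval: [1.3, 2.19]

Iteration 1:
  c_1 = (1.300000 + 2.190000)/2 = 1.745000
  f(c_1) = f(1.745000) = 0.490901
  f(a) × f(c) < 0, new interval: [1.300000, 1.745000]
Iteration 2:
  c_2 = (1.300000 + 1.745000)/2 = 1.522500
  f(c_2) = f(1.522500) = 0.016170
  f(a) × f(c) < 0, new interval: [1.300000, 1.522500]
Iteration 3:
  c_3 = (1.300000 + 1.522500)/2 = 1.411250
  f(c_3) = f(1.411250) = -0.132671
  f(a) × f(c) ≥ 0, new interval: [1.411250, 1.522500]
Iteration 4:
  c_4 = (1.411250 + 1.522500)/2 = 1.466875
  f(c_4) = f(1.466875) = -0.064960
  f(a) × f(c) ≥ 0, new interval: [1.466875, 1.522500]
Iteration 5:
  c_5 = (1.466875 + 1.522500)/2 = 1.494687
  f(c_5) = f(1.494687) = -0.026119
  f(a) × f(c) ≥ 0, new interval: [1.494687, 1.522500]
Iteration 6:
  c_6 = (1.494687 + 1.522500)/2 = 1.508594
  f(c_6) = f(1.508594) = -0.005412
  f(a) × f(c) ≥ 0, new interval: [1.508594, 1.522500]
Iteration 7:
  c_7 = (1.508594 + 1.522500)/2 = 1.515547
  f(c_7) = f(1.515547) = 0.005269
  f(a) × f(c) < 0, new interval: [1.508594, 1.515547]

After 7 iteration(s), the approximation is c_7 = 1.515547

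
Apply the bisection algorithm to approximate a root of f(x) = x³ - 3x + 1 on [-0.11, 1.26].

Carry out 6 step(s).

f(x) = x³ - 3x + 1
Initial interval: [-0.11, 1.26]

Iteration 1:
  c_1 = (-0.110000 + 1.260000)/2 = 0.575000
  f(c_1) = f(0.575000) = -0.534891
  f(a) × f(c) < 0, new interval: [-0.110000, 0.575000]
Iteration 2:
  c_2 = (-0.110000 + 0.575000)/2 = 0.232500
  f(c_2) = f(0.232500) = 0.315068
  f(a) × f(c) ≥ 0, new interval: [0.232500, 0.575000]
Iteration 3:
  c_3 = (0.232500 + 0.575000)/2 = 0.403750
  f(c_3) = f(0.403750) = -0.145433
  f(a) × f(c) < 0, new interval: [0.232500, 0.403750]
Iteration 4:
  c_4 = (0.232500 + 0.403750)/2 = 0.318125
  f(c_4) = f(0.318125) = 0.077820
  f(a) × f(c) ≥ 0, new interval: [0.318125, 0.403750]
Iteration 5:
  c_5 = (0.318125 + 0.403750)/2 = 0.360937
  f(c_5) = f(0.360937) = -0.035791
  f(a) × f(c) < 0, new interval: [0.318125, 0.360937]
Iteration 6:
  c_6 = (0.318125 + 0.360937)/2 = 0.339531
  f(c_6) = f(0.339531) = 0.020548
  f(a) × f(c) ≥ 0, new interval: [0.339531, 0.360937]

After 6 iteration(s), the approximation is c_6 = 0.339531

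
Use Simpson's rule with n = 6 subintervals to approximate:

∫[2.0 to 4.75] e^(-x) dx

f(x) = e^(-x)
a = 2.0, b = 4.75, n = 6
h = (b - a)/n = 0.458333

Simpson's rule: (h/3)[f(x₀) + 4f(x₁) + 2f(x₂) + ... + f(xₙ)]

x_0 = 2.0000, f(x_0) = 0.135335, coefficient = 1
x_1 = 2.4583, f(x_1) = 0.085577, coefficient = 4
x_2 = 2.9167, f(x_2) = 0.054114, coefficient = 2
x_3 = 3.3750, f(x_3) = 0.034218, coefficient = 4
x_4 = 3.8333, f(x_4) = 0.021637, coefficient = 2
x_5 = 4.2917, f(x_5) = 0.013682, coefficient = 4
x_6 = 4.7500, f(x_6) = 0.008652, coefficient = 1

I ≈ (0.458333/3) × 0.829400 = 0.126714
Exact value: 0.126684
Error: 0.000030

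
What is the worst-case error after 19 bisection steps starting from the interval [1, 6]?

Bisection error bound: |error| ≤ (b-a)/2^n
|error| ≤ (6 - 1)/2^19 = 5/2^19
|error| ≤ 0.0000095367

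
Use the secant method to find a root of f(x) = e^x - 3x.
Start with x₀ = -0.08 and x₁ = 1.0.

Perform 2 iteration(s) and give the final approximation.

f(x) = e^x - 3x
x₀ = -0.08, x₁ = 1.0

Secant formula: x_{n+1} = x_n - f(x_n)(x_n - x_{n-1})/(f(x_n) - f(x_{n-1}))

Iteration 1:
  f(-0.080000) = 1.163116
  f(1.000000) = -0.281718
  x_2 = 1.000000 - (-0.281718)×(1.000000 - (-0.080000))/(-0.281718 - 1.163116)
       = 0.789418
Iteration 2:
  f(1.000000) = -0.281718
  f(0.789418) = -0.166140
  x_3 = 0.789418 - (-0.166140)×(0.789418 - 1.000000)/(-0.166140 - (-0.281718))
       = 0.486714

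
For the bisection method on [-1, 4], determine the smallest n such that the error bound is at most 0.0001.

We need (b-a)/2^n ≤ 0.0001
(4 - (-1))/2^n ≤ 0.0001
5/2^n ≤ 0.0001
2^n ≥ 50000
n ≥ log₂(50000) = 15.61
n ≥ 16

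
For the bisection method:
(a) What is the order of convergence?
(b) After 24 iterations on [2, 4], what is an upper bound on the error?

(a) Bisection has linear (order 1) convergence; the error is halved each step.

(b) Error bound = (b-a)/2^n = (4 - 2)/2^{24}
    = 2/2^{24}

(a) 1 (linear); (b) error ≤ 1.19e-07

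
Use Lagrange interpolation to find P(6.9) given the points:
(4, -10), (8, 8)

Lagrange interpolation formula:
P(x) = Σ yᵢ × Lᵢ(x)
where Lᵢ(x) = Π_{j≠i} (x - xⱼ)/(xᵢ - xⱼ)

L_0(6.9) = (6.9 - 8)/(4 - 8) = 0.275000
L_1(6.9) = (6.9 - 4)/(8 - 4) = 0.725000

P(6.9) = (-10)×L_0(6.9) + 8×L_1(6.9)
P(6.9) = 3.050000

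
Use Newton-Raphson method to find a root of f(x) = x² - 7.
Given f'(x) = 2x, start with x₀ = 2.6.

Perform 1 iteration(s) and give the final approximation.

f(x) = x² - 7
f'(x) = 2x
x₀ = 2.6

Newton-Raphson formula: x_{n+1} = x_n - f(x_n)/f'(x_n)

Iteration 1:
  f(2.600000) = -0.240000
  f'(2.600000) = 5.200000
  x_1 = 2.600000 - (-0.240000)/5.200000 = 2.646154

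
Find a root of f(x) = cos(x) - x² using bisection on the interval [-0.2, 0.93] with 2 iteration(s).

f(x) = cos(x) - x²
Initial interval: [-0.2, 0.93]

Iteration 1:
  c_1 = (-0.200000 + 0.930000)/2 = 0.365000
  f(c_1) = f(0.365000) = 0.800899
  f(a) × f(c) ≥ 0, new interval: [0.365000, 0.930000]
Iteration 2:
  c_2 = (0.365000 + 0.930000)/2 = 0.647500
  f(c_2) = f(0.647500) = 0.378338
  f(a) × f(c) ≥ 0, new interval: [0.647500, 0.930000]

After 2 iteration(s), the approximation is c_2 = 0.647500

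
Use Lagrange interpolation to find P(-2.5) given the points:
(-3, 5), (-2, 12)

Lagrange interpolation formula:
P(x) = Σ yᵢ × Lᵢ(x)
where Lᵢ(x) = Π_{j≠i} (x - xⱼ)/(xᵢ - xⱼ)

L_0(-2.5) = (-2.5 - (-2))/(-3 - (-2)) = 0.500000
L_1(-2.5) = (-2.5 - (-3))/(-2 - (-3)) = 0.500000

P(-2.5) = 5×L_0(-2.5) + 12×L_1(-2.5)
P(-2.5) = 8.500000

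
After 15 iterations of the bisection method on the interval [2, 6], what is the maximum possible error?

Bisection error bound: |error| ≤ (b-a)/2^n
|error| ≤ (6 - 2)/2^15 = 4/2^15
|error| ≤ 0.0001220703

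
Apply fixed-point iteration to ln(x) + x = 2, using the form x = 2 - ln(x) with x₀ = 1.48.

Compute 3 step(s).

Equation: ln(x) + x = 2
Fixed-point form: x = 2 - ln(x)
x₀ = 1.48

x_1 = g(1.480000) = 1.607958
x_2 = g(1.607958) = 1.525035
x_3 = g(1.525035) = 1.577983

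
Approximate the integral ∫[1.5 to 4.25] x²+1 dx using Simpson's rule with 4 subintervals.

f(x) = x²+1
a = 1.5, b = 4.25, n = 4
h = (b - a)/n = 0.687500

Simpson's rule: (h/3)[f(x₀) + 4f(x₁) + 2f(x₂) + ... + f(xₙ)]

x_0 = 1.5000, f(x_0) = 3.250000, coefficient = 1
x_1 = 2.1875, f(x_1) = 5.785156, coefficient = 4
x_2 = 2.8750, f(x_2) = 9.265625, coefficient = 2
x_3 = 3.5625, f(x_3) = 13.691406, coefficient = 4
x_4 = 4.2500, f(x_4) = 19.062500, coefficient = 1

I ≈ (0.687500/3) × 118.750000 = 27.213542
Exact value: 27.213542
Error: 0.000000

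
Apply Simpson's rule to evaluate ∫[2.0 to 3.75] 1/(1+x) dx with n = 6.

f(x) = 1/(1+x)
a = 2.0, b = 3.75, n = 6
h = (b - a)/n = 0.291667

Simpson's rule: (h/3)[f(x₀) + 4f(x₁) + 2f(x₂) + ... + f(xₙ)]

x_0 = 2.0000, f(x_0) = 0.333333, coefficient = 1
x_1 = 2.2917, f(x_1) = 0.303797, coefficient = 4
x_2 = 2.5833, f(x_2) = 0.279070, coefficient = 2
x_3 = 2.8750, f(x_3) = 0.258065, coefficient = 4
x_4 = 3.1667, f(x_4) = 0.240000, coefficient = 2
x_5 = 3.4583, f(x_5) = 0.224299, coefficient = 4
x_6 = 3.7500, f(x_6) = 0.210526, coefficient = 1

I ≈ (0.291667/3) × 4.726643 = 0.459535
Exact value: 0.459532
Error: 0.000002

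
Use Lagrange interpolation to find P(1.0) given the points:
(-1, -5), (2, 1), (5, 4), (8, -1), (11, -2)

Lagrange interpolation formula:
P(x) = Σ yᵢ × Lᵢ(x)
where Lᵢ(x) = Π_{j≠i} (x - xⱼ)/(xᵢ - xⱼ)

L_0(1.0) = (1.0 - 2)/(-1 - 2) × (1.0 - 5)/(-1 - 5) × (1.0 - 8)/(-1 - 8) × (1.0 - 11)/(-1 - 11) = 0.144033
L_1(1.0) = (1.0 - (-1))/(2 - (-1)) × (1.0 - 5)/(2 - 5) × (1.0 - 8)/(2 - 8) × (1.0 - 11)/(2 - 11) = 1.152263
L_2(1.0) = (1.0 - (-1))/(5 - (-1)) × (1.0 - 2)/(5 - 2) × (1.0 - 8)/(5 - 8) × (1.0 - 11)/(5 - 11) = -0.432099
L_3(1.0) = (1.0 - (-1))/(8 - (-1)) × (1.0 - 2)/(8 - 2) × (1.0 - 5)/(8 - 5) × (1.0 - 11)/(8 - 11) = 0.164609
L_4(1.0) = (1.0 - (-1))/(11 - (-1)) × (1.0 - 2)/(11 - 2) × (1.0 - 5)/(11 - 5) × (1.0 - 8)/(11 - 8) = -0.028807

P(1.0) = (-5)×L_0(1.0) + 1×L_1(1.0) + 4×L_2(1.0) + (-1)×L_3(1.0) + (-2)×L_4(1.0)
P(1.0) = -1.403292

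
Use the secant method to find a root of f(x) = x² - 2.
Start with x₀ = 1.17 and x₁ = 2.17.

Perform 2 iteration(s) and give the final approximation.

f(x) = x² - 2
x₀ = 1.17, x₁ = 2.17

Secant formula: x_{n+1} = x_n - f(x_n)(x_n - x_{n-1})/(f(x_n) - f(x_{n-1}))

Iteration 1:
  f(1.170000) = -0.631100
  f(2.170000) = 2.708900
  x_2 = 2.170000 - 2.708900×(2.170000 - 1.170000)/(2.708900 - (-0.631100))
       = 1.358952
Iteration 2:
  f(2.170000) = 2.708900
  f(1.358952) = -0.153249
  x_3 = 1.358952 - (-0.153249)×(1.358952 - 2.170000)/(-0.153249 - 2.708900)
       = 1.402378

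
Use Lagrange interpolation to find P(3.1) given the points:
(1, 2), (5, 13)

Lagrange interpolation formula:
P(x) = Σ yᵢ × Lᵢ(x)
where Lᵢ(x) = Π_{j≠i} (x - xⱼ)/(xᵢ - xⱼ)

L_0(3.1) = (3.1 - 5)/(1 - 5) = 0.475000
L_1(3.1) = (3.1 - 1)/(5 - 1) = 0.525000

P(3.1) = 2×L_0(3.1) + 13×L_1(3.1)
P(3.1) = 7.775000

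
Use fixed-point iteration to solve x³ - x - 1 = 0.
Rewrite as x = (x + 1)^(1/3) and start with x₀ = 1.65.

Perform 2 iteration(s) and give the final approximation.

Equation: x³ - x - 1 = 0
Fixed-point form: x = (x + 1)^(1/3)
x₀ = 1.65

x_1 = g(1.650000) = 1.383828
x_2 = g(1.383828) = 1.335852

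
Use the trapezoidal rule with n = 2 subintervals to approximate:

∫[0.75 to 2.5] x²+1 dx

f(x) = x²+1
a = 0.75, b = 2.5, n = 2
h = (b - a)/n = 0.875000

Trapezoidal rule: (h/2)[f(x₀) + 2f(x₁) + 2f(x₂) + ... + f(xₙ)]

x_0 = 0.7500, f(x_0) = 1.562500, coefficient = 1
x_1 = 1.6250, f(x_1) = 3.640625, coefficient = 2
x_2 = 2.5000, f(x_2) = 7.250000, coefficient = 1

I ≈ (0.875000/2) × 16.093750 = 7.041016
Exact value: 6.817708
Error: 0.223307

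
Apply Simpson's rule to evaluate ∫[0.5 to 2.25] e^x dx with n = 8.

f(x) = e^x
a = 0.5, b = 2.25, n = 8
h = (b - a)/n = 0.218750

Simpson's rule: (h/3)[f(x₀) + 4f(x₁) + 2f(x₂) + ... + f(xₙ)]

x_0 = 0.5000, f(x_0) = 1.648721, coefficient = 1
x_1 = 0.7188, f(x_1) = 2.051867, coefficient = 4
x_2 = 0.9375, f(x_2) = 2.553589, coefficient = 2
x_3 = 1.1562, f(x_3) = 3.177993, coefficient = 4
x_4 = 1.3750, f(x_4) = 3.955077, coefficient = 2
x_5 = 1.5938, f(x_5) = 4.922173, coefficient = 4
x_6 = 1.8125, f(x_6) = 6.125743, coefficient = 2
x_7 = 2.0312, f(x_7) = 7.623610, coefficient = 4
x_8 = 2.2500, f(x_8) = 9.487736, coefficient = 1

I ≈ (0.218750/3) × 107.507845 = 7.839114
Exact value: 7.839015
Error: 0.000099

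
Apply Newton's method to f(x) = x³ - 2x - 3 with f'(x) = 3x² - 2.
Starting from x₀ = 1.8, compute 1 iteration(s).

f(x) = x³ - 2x - 3
f'(x) = 3x² - 2
x₀ = 1.8

Newton-Raphson formula: x_{n+1} = x_n - f(x_n)/f'(x_n)

Iteration 1:
  f(1.800000) = -0.768000
  f'(1.800000) = 7.720000
  x_1 = 1.800000 - (-0.768000)/7.720000 = 1.899482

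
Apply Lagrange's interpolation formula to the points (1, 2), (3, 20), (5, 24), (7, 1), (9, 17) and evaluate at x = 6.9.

Lagrange interpolation formula:
P(x) = Σ yᵢ × Lᵢ(x)
where Lᵢ(x) = Π_{j≠i} (x - xⱼ)/(xᵢ - xⱼ)

L_0(6.9) = (6.9 - 3)/(1 - 3) × (6.9 - 5)/(1 - 5) × (6.9 - 7)/(1 - 7) × (6.9 - 9)/(1 - 9) = 0.004052
L_1(6.9) = (6.9 - 1)/(3 - 1) × (6.9 - 5)/(3 - 5) × (6.9 - 7)/(3 - 7) × (6.9 - 9)/(3 - 9) = -0.024522
L_2(6.9) = (6.9 - 1)/(5 - 1) × (6.9 - 3)/(5 - 3) × (6.9 - 7)/(5 - 7) × (6.9 - 9)/(5 - 9) = 0.075502
L_3(6.9) = (6.9 - 1)/(7 - 1) × (6.9 - 3)/(7 - 3) × (6.9 - 5)/(7 - 5) × (6.9 - 9)/(7 - 9) = 0.956353
L_4(6.9) = (6.9 - 1)/(9 - 1) × (6.9 - 3)/(9 - 3) × (6.9 - 5)/(9 - 5) × (6.9 - 7)/(9 - 7) = -0.011385

P(6.9) = 2×L_0(6.9) + 20×L_1(6.9) + 24×L_2(6.9) + 1×L_3(6.9) + 17×L_4(6.9)
P(6.9) = 2.092510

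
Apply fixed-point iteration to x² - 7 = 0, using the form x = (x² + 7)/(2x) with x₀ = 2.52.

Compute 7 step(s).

Equation: x² - 7 = 0
Fixed-point form: x = (x² + 7)/(2x)
x₀ = 2.52

x_1 = g(2.520000) = 2.648889
x_2 = g(2.648889) = 2.645753
x_3 = g(2.645753) = 2.645751
x_4 = g(2.645751) = 2.645751
x_5 = g(2.645751) = 2.645751
x_6 = g(2.645751) = 2.645751
x_7 = g(2.645751) = 2.645751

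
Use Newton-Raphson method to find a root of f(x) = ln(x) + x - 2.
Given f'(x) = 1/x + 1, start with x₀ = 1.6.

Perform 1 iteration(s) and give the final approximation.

f(x) = ln(x) + x - 2
f'(x) = 1/x + 1
x₀ = 1.6

Newton-Raphson formula: x_{n+1} = x_n - f(x_n)/f'(x_n)

Iteration 1:
  f(1.600000) = 0.070004
  f'(1.600000) = 1.625000
  x_1 = 1.600000 - 0.070004/1.625000 = 1.556921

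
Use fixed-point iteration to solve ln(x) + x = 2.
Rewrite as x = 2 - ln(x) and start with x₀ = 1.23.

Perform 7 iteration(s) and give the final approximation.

Equation: ln(x) + x = 2
Fixed-point form: x = 2 - ln(x)
x₀ = 1.23

x_1 = g(1.230000) = 1.792986
x_2 = g(1.792986) = 1.416118
x_3 = g(1.416118) = 1.652081
x_4 = g(1.652081) = 1.497964
x_5 = g(1.497964) = 1.595893
x_6 = g(1.595893) = 1.532567
x_7 = g(1.532567) = 1.573056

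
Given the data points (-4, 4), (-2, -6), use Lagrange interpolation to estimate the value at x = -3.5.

Lagrange interpolation formula:
P(x) = Σ yᵢ × Lᵢ(x)
where Lᵢ(x) = Π_{j≠i} (x - xⱼ)/(xᵢ - xⱼ)

L_0(-3.5) = (-3.5 - (-2))/(-4 - (-2)) = 0.750000
L_1(-3.5) = (-3.5 - (-4))/(-2 - (-4)) = 0.250000

P(-3.5) = 4×L_0(-3.5) + (-6)×L_1(-3.5)
P(-3.5) = 1.500000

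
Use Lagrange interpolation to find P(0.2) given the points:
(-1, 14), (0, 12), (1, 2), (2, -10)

Lagrange interpolation formula:
P(x) = Σ yᵢ × Lᵢ(x)
where Lᵢ(x) = Π_{j≠i} (x - xⱼ)/(xᵢ - xⱼ)

L_0(0.2) = (0.2 - 0)/(-1 - 0) × (0.2 - 1)/(-1 - 1) × (0.2 - 2)/(-1 - 2) = -0.048000
L_1(0.2) = (0.2 - (-1))/(0 - (-1)) × (0.2 - 1)/(0 - 1) × (0.2 - 2)/(0 - 2) = 0.864000
L_2(0.2) = (0.2 - (-1))/(1 - (-1)) × (0.2 - 0)/(1 - 0) × (0.2 - 2)/(1 - 2) = 0.216000
L_3(0.2) = (0.2 - (-1))/(2 - (-1)) × (0.2 - 0)/(2 - 0) × (0.2 - 1)/(2 - 1) = -0.032000

P(0.2) = 14×L_0(0.2) + 12×L_1(0.2) + 2×L_2(0.2) + (-10)×L_3(0.2)
P(0.2) = 10.448000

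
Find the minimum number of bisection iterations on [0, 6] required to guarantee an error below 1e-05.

We need (b-a)/2^n ≤ 1e-05
(6 - 0)/2^n ≤ 1e-05
6/2^n ≤ 1e-05
2^n ≥ 600000
n ≥ log₂(600000) = 19.19
n ≥ 20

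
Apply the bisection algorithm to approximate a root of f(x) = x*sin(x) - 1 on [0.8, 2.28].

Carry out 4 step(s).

f(x) = x*sin(x) - 1
Initial interval: [0.8, 2.28]

Iteration 1:
  c_1 = (0.800000 + 2.280000)/2 = 1.540000
  f(c_1) = f(1.540000) = 0.539270
  f(a) × f(c) < 0, new interval: [0.800000, 1.540000]
Iteration 2:
  c_2 = (0.800000 + 1.540000)/2 = 1.170000
  f(c_2) = f(1.170000) = 0.077278
  f(a) × f(c) < 0, new interval: [0.800000, 1.170000]
Iteration 3:
  c_3 = (0.800000 + 1.170000)/2 = 0.985000
  f(c_3) = f(0.985000) = -0.179227
  f(a) × f(c) ≥ 0, new interval: [0.985000, 1.170000]
Iteration 4:
  c_4 = (0.985000 + 1.170000)/2 = 1.077500
  f(c_4) = f(1.077500) = -0.050963
  f(a) × f(c) ≥ 0, new interval: [1.077500, 1.170000]

After 4 iteration(s), the approximation is c_4 = 1.077500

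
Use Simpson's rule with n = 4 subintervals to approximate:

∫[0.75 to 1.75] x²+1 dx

f(x) = x²+1
a = 0.75, b = 1.75, n = 4
h = (b - a)/n = 0.250000

Simpson's rule: (h/3)[f(x₀) + 4f(x₁) + 2f(x₂) + ... + f(xₙ)]

x_0 = 0.7500, f(x_0) = 1.562500, coefficient = 1
x_1 = 1.0000, f(x_1) = 2.000000, coefficient = 4
x_2 = 1.2500, f(x_2) = 2.562500, coefficient = 2
x_3 = 1.5000, f(x_3) = 3.250000, coefficient = 4
x_4 = 1.7500, f(x_4) = 4.062500, coefficient = 1

I ≈ (0.250000/3) × 31.750000 = 2.645833
Exact value: 2.645833
Error: 0.000000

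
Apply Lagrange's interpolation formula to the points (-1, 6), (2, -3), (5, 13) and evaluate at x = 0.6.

Lagrange interpolation formula:
P(x) = Σ yᵢ × Lᵢ(x)
where Lᵢ(x) = Π_{j≠i} (x - xⱼ)/(xᵢ - xⱼ)

L_0(0.6) = (0.6 - 2)/(-1 - 2) × (0.6 - 5)/(-1 - 5) = 0.342222
L_1(0.6) = (0.6 - (-1))/(2 - (-1)) × (0.6 - 5)/(2 - 5) = 0.782222
L_2(0.6) = (0.6 - (-1))/(5 - (-1)) × (0.6 - 2)/(5 - 2) = -0.124444

P(0.6) = 6×L_0(0.6) + (-3)×L_1(0.6) + 13×L_2(0.6)
P(0.6) = -1.911111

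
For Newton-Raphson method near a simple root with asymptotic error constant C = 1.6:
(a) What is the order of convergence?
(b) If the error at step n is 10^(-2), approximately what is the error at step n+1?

(a) Newton-Raphson has quadratic (order 2) convergence near simple roots.
    This means |e_{n+1}| ≈ C|e_n|².

(b) With |e_n| = 10^(-2) and C = 1.6:
    |e_{n+1}| ≈ 1.6 × (10^(-2))² = 1.6 × 10^(-4)

(a) 2 (quadratic); (b) |e_{n+1}| ≈ 1.600e-04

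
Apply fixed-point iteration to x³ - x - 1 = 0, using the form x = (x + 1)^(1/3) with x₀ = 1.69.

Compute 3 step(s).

Equation: x³ - x - 1 = 0
Fixed-point form: x = (x + 1)^(1/3)
x₀ = 1.69

x_1 = g(1.690000) = 1.390755
x_2 = g(1.390755) = 1.337145
x_3 = g(1.337145) = 1.327074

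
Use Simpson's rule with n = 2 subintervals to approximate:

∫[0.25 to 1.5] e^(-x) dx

f(x) = e^(-x)
a = 0.25, b = 1.5, n = 2
h = (b - a)/n = 0.625000

Simpson's rule: (h/3)[f(x₀) + 4f(x₁) + 2f(x₂) + ... + f(xₙ)]

x_0 = 0.2500, f(x_0) = 0.778801, coefficient = 1
x_1 = 0.8750, f(x_1) = 0.416862, coefficient = 4
x_2 = 1.5000, f(x_2) = 0.223130, coefficient = 1

I ≈ (0.625000/3) × 2.669379 = 0.556121
Exact value: 0.555671
Error: 0.000450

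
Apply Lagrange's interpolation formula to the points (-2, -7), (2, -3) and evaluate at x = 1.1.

Lagrange interpolation formula:
P(x) = Σ yᵢ × Lᵢ(x)
where Lᵢ(x) = Π_{j≠i} (x - xⱼ)/(xᵢ - xⱼ)

L_0(1.1) = (1.1 - 2)/(-2 - 2) = 0.225000
L_1(1.1) = (1.1 - (-2))/(2 - (-2)) = 0.775000

P(1.1) = (-7)×L_0(1.1) + (-3)×L_1(1.1)
P(1.1) = -3.900000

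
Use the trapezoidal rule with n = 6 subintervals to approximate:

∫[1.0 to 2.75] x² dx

f(x) = x²
a = 1.0, b = 2.75, n = 6
h = (b - a)/n = 0.291667

Trapezoidal rule: (h/2)[f(x₀) + 2f(x₁) + 2f(x₂) + ... + f(xₙ)]

x_0 = 1.0000, f(x_0) = 1.000000, coefficient = 1
x_1 = 1.2917, f(x_1) = 1.668403, coefficient = 2
x_2 = 1.5833, f(x_2) = 2.506944, coefficient = 2
x_3 = 1.8750, f(x_3) = 3.515625, coefficient = 2
x_4 = 2.1667, f(x_4) = 4.694444, coefficient = 2
x_5 = 2.4583, f(x_5) = 6.043403, coefficient = 2
x_6 = 2.7500, f(x_6) = 7.562500, coefficient = 1

I ≈ (0.291667/2) × 45.420139 = 6.623770
Exact value: 6.598958
Error: 0.024812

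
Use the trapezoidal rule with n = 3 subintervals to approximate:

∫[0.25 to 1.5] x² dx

f(x) = x²
a = 0.25, b = 1.5, n = 3
h = (b - a)/n = 0.416667

Trapezoidal rule: (h/2)[f(x₀) + 2f(x₁) + 2f(x₂) + ... + f(xₙ)]

x_0 = 0.2500, f(x_0) = 0.062500, coefficient = 1
x_1 = 0.6667, f(x_1) = 0.444444, coefficient = 2
x_2 = 1.0833, f(x_2) = 1.173611, coefficient = 2
x_3 = 1.5000, f(x_3) = 2.250000, coefficient = 1

I ≈ (0.416667/2) × 5.548611 = 1.155961
Exact value: 1.119792
Error: 0.036169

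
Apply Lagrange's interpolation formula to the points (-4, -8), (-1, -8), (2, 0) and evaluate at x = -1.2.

Lagrange interpolation formula:
P(x) = Σ yᵢ × Lᵢ(x)
where Lᵢ(x) = Π_{j≠i} (x - xⱼ)/(xᵢ - xⱼ)

L_0(-1.2) = (-1.2 - (-1))/(-4 - (-1)) × (-1.2 - 2)/(-4 - 2) = 0.035556
L_1(-1.2) = (-1.2 - (-4))/(-1 - (-4)) × (-1.2 - 2)/(-1 - 2) = 0.995556
L_2(-1.2) = (-1.2 - (-4))/(2 - (-4)) × (-1.2 - (-1))/(2 - (-1)) = -0.031111

P(-1.2) = (-8)×L_0(-1.2) + (-8)×L_1(-1.2) + 0×L_2(-1.2)
P(-1.2) = -8.248889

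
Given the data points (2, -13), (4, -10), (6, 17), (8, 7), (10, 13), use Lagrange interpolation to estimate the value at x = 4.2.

Lagrange interpolation formula:
P(x) = Σ yᵢ × Lᵢ(x)
where Lᵢ(x) = Π_{j≠i} (x - xⱼ)/(xᵢ - xⱼ)

L_0(4.2) = (4.2 - 4)/(2 - 4) × (4.2 - 6)/(2 - 6) × (4.2 - 8)/(2 - 8) × (4.2 - 10)/(2 - 10) = -0.020663
L_1(4.2) = (4.2 - 2)/(4 - 2) × (4.2 - 6)/(4 - 6) × (4.2 - 8)/(4 - 8) × (4.2 - 10)/(4 - 10) = 0.909150
L_2(4.2) = (4.2 - 2)/(6 - 2) × (4.2 - 4)/(6 - 4) × (4.2 - 8)/(6 - 8) × (4.2 - 10)/(6 - 10) = 0.151525
L_3(4.2) = (4.2 - 2)/(8 - 2) × (4.2 - 4)/(8 - 4) × (4.2 - 6)/(8 - 6) × (4.2 - 10)/(8 - 10) = -0.047850
L_4(4.2) = (4.2 - 2)/(10 - 2) × (4.2 - 4)/(10 - 4) × (4.2 - 6)/(10 - 6) × (4.2 - 8)/(10 - 8) = 0.007838

P(4.2) = (-13)×L_0(4.2) + (-10)×L_1(4.2) + 17×L_2(4.2) + 7×L_3(4.2) + 13×L_4(4.2)
P(4.2) = -6.480025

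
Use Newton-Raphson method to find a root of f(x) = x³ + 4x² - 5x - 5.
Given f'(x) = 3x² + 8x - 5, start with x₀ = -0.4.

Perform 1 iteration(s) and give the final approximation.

f(x) = x³ + 4x² - 5x - 5
f'(x) = 3x² + 8x - 5
x₀ = -0.4

Newton-Raphson formula: x_{n+1} = x_n - f(x_n)/f'(x_n)

Iteration 1:
  f(-0.400000) = -2.424000
  f'(-0.400000) = -7.720000
  x_1 = -0.400000 - (-2.424000)/(-7.720000) = -0.713990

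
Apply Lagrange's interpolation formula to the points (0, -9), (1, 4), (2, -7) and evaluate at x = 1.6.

Lagrange interpolation formula:
P(x) = Σ yᵢ × Lᵢ(x)
where Lᵢ(x) = Π_{j≠i} (x - xⱼ)/(xᵢ - xⱼ)

L_0(1.6) = (1.6 - 1)/(0 - 1) × (1.6 - 2)/(0 - 2) = -0.120000
L_1(1.6) = (1.6 - 0)/(1 - 0) × (1.6 - 2)/(1 - 2) = 0.640000
L_2(1.6) = (1.6 - 0)/(2 - 0) × (1.6 - 1)/(2 - 1) = 0.480000

P(1.6) = (-9)×L_0(1.6) + 4×L_1(1.6) + (-7)×L_2(1.6)
P(1.6) = 0.280000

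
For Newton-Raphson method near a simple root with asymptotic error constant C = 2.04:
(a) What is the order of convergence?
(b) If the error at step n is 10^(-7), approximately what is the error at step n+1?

(a) Newton-Raphson has quadratic (order 2) convergence near simple roots.
    This means |e_{n+1}| ≈ C|e_n|².

(b) With |e_n| = 10^(-7) and C = 2.04:
    |e_{n+1}| ≈ 2.04 × (10^(-7))² = 2.04 × 10^(-14)

(a) 2 (quadratic); (b) |e_{n+1}| ≈ 2.040e-14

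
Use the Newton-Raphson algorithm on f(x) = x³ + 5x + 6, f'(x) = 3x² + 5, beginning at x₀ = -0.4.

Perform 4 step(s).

f(x) = x³ + 5x + 6
f'(x) = 3x² + 5
x₀ = -0.4

Newton-Raphson formula: x_{n+1} = x_n - f(x_n)/f'(x_n)

Iteration 1:
  f(-0.400000) = 3.936000
  f'(-0.400000) = 5.480000
  x_1 = -0.400000 - 3.936000/5.480000 = -1.118248
Iteration 2:
  f(-1.118248) = -0.989587
  f'(-1.118248) = 8.751437
  x_2 = -1.118248 - (-0.989587)/8.751437 = -1.005171
Iteration 3:
  f(-1.005171) = -0.041449
  f'(-1.005171) = 8.031107
  x_3 = -1.005171 - (-0.041449)/8.031107 = -1.000010
Iteration 4:
  f(-1.000010) = -0.000080
  f'(-1.000010) = 8.000060
  x_4 = -1.000010 - (-0.000080)/8.000060 = -1.000000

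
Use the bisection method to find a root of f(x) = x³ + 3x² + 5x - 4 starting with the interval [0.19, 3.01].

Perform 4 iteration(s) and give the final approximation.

f(x) = x³ + 3x² + 5x - 4
Initial interval: [0.19, 3.01]

Iteration 1:
  c_1 = (0.190000 + 3.010000)/2 = 1.600000
  f(c_1) = f(1.600000) = 15.776000
  f(a) × f(c) < 0, new interval: [0.190000, 1.600000]
Iteration 2:
  c_2 = (0.190000 + 1.600000)/2 = 0.895000
  f(c_2) = f(0.895000) = 3.594992
  f(a) × f(c) < 0, new interval: [0.190000, 0.895000]
Iteration 3:
  c_3 = (0.190000 + 0.895000)/2 = 0.542500
  f(c_3) = f(0.542500) = -0.244920
  f(a) × f(c) ≥ 0, new interval: [0.542500, 0.895000]
Iteration 4:
  c_4 = (0.542500 + 0.895000)/2 = 0.718750
  f(c_4) = f(0.718750) = 1.514862
  f(a) × f(c) < 0, new interval: [0.542500, 0.718750]

After 4 iteration(s), the approximation is c_4 = 0.718750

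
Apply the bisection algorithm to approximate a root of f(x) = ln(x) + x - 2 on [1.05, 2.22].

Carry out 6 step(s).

f(x) = ln(x) + x - 2
Initial interval: [1.05, 2.22]

Iteration 1:
  c_1 = (1.050000 + 2.220000)/2 = 1.635000
  f(c_1) = f(1.635000) = 0.126643
  f(a) × f(c) < 0, new interval: [1.050000, 1.635000]
Iteration 2:
  c_2 = (1.050000 + 1.635000)/2 = 1.342500
  f(c_2) = f(1.342500) = -0.362966
  f(a) × f(c) ≥ 0, new interval: [1.342500, 1.635000]
Iteration 3:
  c_3 = (1.342500 + 1.635000)/2 = 1.488750
  f(c_3) = f(1.488750) = -0.113313
  f(a) × f(c) ≥ 0, new interval: [1.488750, 1.635000]
Iteration 4:
  c_4 = (1.488750 + 1.635000)/2 = 1.561875
  f(c_4) = f(1.561875) = 0.007762
  f(a) × f(c) < 0, new interval: [1.488750, 1.561875]
Iteration 5:
  c_5 = (1.488750 + 1.561875)/2 = 1.525313
  f(c_5) = f(1.525313) = -0.052488
  f(a) × f(c) ≥ 0, new interval: [1.525313, 1.561875]
Iteration 6:
  c_6 = (1.525313 + 1.561875)/2 = 1.543594
  f(c_6) = f(1.543594) = -0.022293
  f(a) × f(c) ≥ 0, new interval: [1.543594, 1.561875]

After 6 iteration(s), the approximation is c_6 = 1.543594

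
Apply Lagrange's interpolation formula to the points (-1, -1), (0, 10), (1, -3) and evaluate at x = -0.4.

Lagrange interpolation formula:
P(x) = Σ yᵢ × Lᵢ(x)
where Lᵢ(x) = Π_{j≠i} (x - xⱼ)/(xᵢ - xⱼ)

L_0(-0.4) = (-0.4 - 0)/(-1 - 0) × (-0.4 - 1)/(-1 - 1) = 0.280000
L_1(-0.4) = (-0.4 - (-1))/(0 - (-1)) × (-0.4 - 1)/(0 - 1) = 0.840000
L_2(-0.4) = (-0.4 - (-1))/(1 - (-1)) × (-0.4 - 0)/(1 - 0) = -0.120000

P(-0.4) = (-1)×L_0(-0.4) + 10×L_1(-0.4) + (-3)×L_2(-0.4)
P(-0.4) = 8.480000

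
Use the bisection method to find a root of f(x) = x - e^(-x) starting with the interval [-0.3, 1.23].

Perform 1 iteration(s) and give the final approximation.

f(x) = x - e^(-x)
Initial interval: [-0.3, 1.23]

Iteration 1:
  c_1 = (-0.300000 + 1.230000)/2 = 0.465000
  f(c_1) = f(0.465000) = -0.163135
  f(a) × f(c) ≥ 0, new interval: [0.465000, 1.230000]

After 1 iteration(s), the approximation is c_1 = 0.465000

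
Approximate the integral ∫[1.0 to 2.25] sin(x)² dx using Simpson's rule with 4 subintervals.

f(x) = sin(x)²
a = 1.0, b = 2.25, n = 4
h = (b - a)/n = 0.312500

Simpson's rule: (h/3)[f(x₀) + 4f(x₁) + 2f(x₂) + ... + f(xₙ)]

x_0 = 1.0000, f(x_0) = 0.708073, coefficient = 1
x_1 = 1.3125, f(x_1) = 0.934754, coefficient = 4
x_2 = 1.6250, f(x_2) = 0.997065, coefficient = 2
x_3 = 1.9375, f(x_3) = 0.871449, coefficient = 4
x_4 = 2.2500, f(x_4) = 0.605398, coefficient = 1

I ≈ (0.312500/3) × 10.532411 = 1.097126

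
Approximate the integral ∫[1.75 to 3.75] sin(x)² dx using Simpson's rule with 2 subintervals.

f(x) = sin(x)²
a = 1.75, b = 3.75, n = 2
h = (b - a)/n = 1.000000

Simpson's rule: (h/3)[f(x₀) + 4f(x₁) + 2f(x₂) + ... + f(xₙ)]

x_0 = 1.7500, f(x_0) = 0.968228, coefficient = 1
x_1 = 2.7500, f(x_1) = 0.145665, coefficient = 4
x_2 = 3.7500, f(x_2) = 0.326682, coefficient = 1

I ≈ (1.000000/3) × 1.877571 = 0.625857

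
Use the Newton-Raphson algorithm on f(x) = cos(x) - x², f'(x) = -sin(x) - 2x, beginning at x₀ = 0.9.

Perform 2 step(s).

f(x) = cos(x) - x²
f'(x) = -sin(x) - 2x
x₀ = 0.9

Newton-Raphson formula: x_{n+1} = x_n - f(x_n)/f'(x_n)

Iteration 1:
  f(0.900000) = -0.188390
  f'(0.900000) = -2.583327
  x_1 = 0.900000 - (-0.188390)/(-2.583327) = 0.827075
Iteration 2:
  f(0.827075) = -0.007021
  f'(0.827075) = -2.390103
  x_2 = 0.827075 - (-0.007021)/(-2.390103) = 0.824137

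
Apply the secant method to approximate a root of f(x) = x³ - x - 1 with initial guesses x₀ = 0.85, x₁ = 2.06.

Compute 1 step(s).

f(x) = x³ - x - 1
x₀ = 0.85, x₁ = 2.06

Secant formula: x_{n+1} = x_n - f(x_n)(x_n - x_{n-1})/(f(x_n) - f(x_{n-1}))

Iteration 1:
  f(0.850000) = -1.235875
  f(2.060000) = 5.681816
  x_2 = 2.060000 - 5.681816×(2.060000 - 0.850000)/(5.681816 - (-1.235875))
       = 1.066172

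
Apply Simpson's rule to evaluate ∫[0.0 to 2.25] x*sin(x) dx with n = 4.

f(x) = x*sin(x)
a = 0.0, b = 2.25, n = 4
h = (b - a)/n = 0.562500

Simpson's rule: (h/3)[f(x₀) + 4f(x₁) + 2f(x₂) + ... + f(xₙ)]

x_0 = 0.0000, f(x_0) = 0.000000, coefficient = 1
x_1 = 0.5625, f(x_1) = 0.299983, coefficient = 4
x_2 = 1.1250, f(x_2) = 1.015051, coefficient = 2
x_3 = 1.6875, f(x_3) = 1.676021, coefficient = 4
x_4 = 2.2500, f(x_4) = 1.750665, coefficient = 1

I ≈ (0.562500/3) × 11.684783 = 2.190897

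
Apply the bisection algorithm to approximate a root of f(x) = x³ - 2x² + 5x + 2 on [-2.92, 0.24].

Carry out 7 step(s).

f(x) = x³ - 2x² + 5x + 2
Initial interval: [-2.92, 0.24]

Iteration 1:
  c_1 = (-2.920000 + 0.240000)/2 = -1.340000
  f(c_1) = f(-1.340000) = -10.697304
  f(a) × f(c) ≥ 0, new interval: [-1.340000, 0.240000]
Iteration 2:
  c_2 = (-1.340000 + 0.240000)/2 = -0.550000
  f(c_2) = f(-0.550000) = -1.521375
  f(a) × f(c) ≥ 0, new interval: [-0.550000, 0.240000]
Iteration 3:
  c_3 = (-0.550000 + 0.240000)/2 = -0.155000
  f(c_3) = f(-0.155000) = 1.173226
  f(a) × f(c) < 0, new interval: [-0.550000, -0.155000]
Iteration 4:
  c_4 = (-0.550000 + (-0.155000))/2 = -0.352500
  f(c_4) = f(-0.352500) = -0.054813
  f(a) × f(c) ≥ 0, new interval: [-0.352500, -0.155000]
Iteration 5:
  c_5 = (-0.352500 + (-0.155000))/2 = -0.253750
  f(c_5) = f(-0.253750) = 0.586133
  f(a) × f(c) < 0, new interval: [-0.352500, -0.253750]
Iteration 6:
  c_6 = (-0.352500 + (-0.253750))/2 = -0.303125
  f(c_6) = f(-0.303125) = 0.272753
  f(a) × f(c) < 0, new interval: [-0.352500, -0.303125]
Iteration 7:
  c_7 = (-0.352500 + (-0.303125))/2 = -0.327812
  f(c_7) = f(-0.327812) = 0.110788
  f(a) × f(c) < 0, new interval: [-0.352500, -0.327812]

After 7 iteration(s), the approximation is c_7 = -0.327812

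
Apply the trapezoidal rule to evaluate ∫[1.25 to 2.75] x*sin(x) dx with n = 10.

f(x) = x*sin(x)
a = 1.25, b = 2.75, n = 10
h = (b - a)/n = 0.150000

Trapezoidal rule: (h/2)[f(x₀) + 2f(x₁) + 2f(x₂) + ... + f(xₙ)]

x_0 = 1.2500, f(x_0) = 1.186231, coefficient = 1
x_1 = 1.4000, f(x_1) = 1.379630, coefficient = 2
x_2 = 1.5500, f(x_2) = 1.549665, coefficient = 2
x_3 = 1.7000, f(x_3) = 1.685830, coefficient = 2
x_4 = 1.8500, f(x_4) = 1.778359, coefficient = 2
x_5 = 2.0000, f(x_5) = 1.818595, coefficient = 2
x_6 = 2.1500, f(x_6) = 1.799332, coefficient = 2
x_7 = 2.3000, f(x_7) = 1.715122, coefficient = 2
x_8 = 2.4500, f(x_8) = 1.562524, coefficient = 2
x_9 = 2.6000, f(x_9) = 1.340304, coefficient = 2
x_10 = 2.7500, f(x_10) = 1.049568, coefficient = 1

I ≈ (0.150000/2) × 31.494519 = 2.362089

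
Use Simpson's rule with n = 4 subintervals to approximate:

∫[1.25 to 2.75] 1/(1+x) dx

f(x) = 1/(1+x)
a = 1.25, b = 2.75, n = 4
h = (b - a)/n = 0.375000

Simpson's rule: (h/3)[f(x₀) + 4f(x₁) + 2f(x₂) + ... + f(xₙ)]

x_0 = 1.2500, f(x_0) = 0.444444, coefficient = 1
x_1 = 1.6250, f(x_1) = 0.380952, coefficient = 4
x_2 = 2.0000, f(x_2) = 0.333333, coefficient = 2
x_3 = 2.3750, f(x_3) = 0.296296, coefficient = 4
x_4 = 2.7500, f(x_4) = 0.266667, coefficient = 1

I ≈ (0.375000/3) × 4.086772 = 0.510847
Exact value: 0.510826
Error: 0.000021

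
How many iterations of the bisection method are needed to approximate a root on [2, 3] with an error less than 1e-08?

We need (b-a)/2^n ≤ 1e-08
(3 - 2)/2^n ≤ 1e-08
1/2^n ≤ 1e-08
2^n ≥ 100000000
n ≥ log₂(100000000) = 26.58
n ≥ 27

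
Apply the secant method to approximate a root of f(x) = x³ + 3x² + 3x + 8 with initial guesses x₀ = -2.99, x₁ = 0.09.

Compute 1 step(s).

f(x) = x³ + 3x² + 3x + 8
x₀ = -2.99, x₁ = 0.09

Secant formula: x_{n+1} = x_n - f(x_n)(x_n - x_{n-1})/(f(x_n) - f(x_{n-1}))

Iteration 1:
  f(-2.990000) = -0.880599
  f(0.090000) = 8.295029
  x_2 = 0.090000 - 8.295029×(0.090000 - (-2.990000))/(8.295029 - (-0.880599))
       = -2.694408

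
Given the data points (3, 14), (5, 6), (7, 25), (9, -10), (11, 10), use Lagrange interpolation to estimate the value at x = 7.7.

Lagrange interpolation formula:
P(x) = Σ yᵢ × Lᵢ(x)
where Lᵢ(x) = Π_{j≠i} (x - xⱼ)/(xᵢ - xⱼ)

L_0(7.7) = (7.7 - 5)/(3 - 5) × (7.7 - 7)/(3 - 7) × (7.7 - 9)/(3 - 9) × (7.7 - 11)/(3 - 11) = 0.021115
L_1(7.7) = (7.7 - 3)/(5 - 3) × (7.7 - 7)/(5 - 7) × (7.7 - 9)/(5 - 9) × (7.7 - 11)/(5 - 11) = -0.147022
L_2(7.7) = (7.7 - 3)/(7 - 3) × (7.7 - 5)/(7 - 5) × (7.7 - 9)/(7 - 9) × (7.7 - 11)/(7 - 11) = 0.850627
L_3(7.7) = (7.7 - 3)/(9 - 3) × (7.7 - 5)/(9 - 5) × (7.7 - 7)/(9 - 7) × (7.7 - 11)/(9 - 11) = 0.305353
L_4(7.7) = (7.7 - 3)/(11 - 3) × (7.7 - 5)/(11 - 5) × (7.7 - 7)/(11 - 7) × (7.7 - 9)/(11 - 9) = -0.030073

P(7.7) = 14×L_0(7.7) + 6×L_1(7.7) + 25×L_2(7.7) + (-10)×L_3(7.7) + 10×L_4(7.7)
P(7.7) = 17.324883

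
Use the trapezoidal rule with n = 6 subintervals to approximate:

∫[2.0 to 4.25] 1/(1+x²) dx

f(x) = 1/(1+x²)
a = 2.0, b = 4.25, n = 6
h = (b - a)/n = 0.375000

Trapezoidal rule: (h/2)[f(x₀) + 2f(x₁) + 2f(x₂) + ... + f(xₙ)]

x_0 = 2.0000, f(x_0) = 0.200000, coefficient = 1
x_1 = 2.3750, f(x_1) = 0.150588, coefficient = 2
x_2 = 2.7500, f(x_2) = 0.116788, coefficient = 2
x_3 = 3.1250, f(x_3) = 0.092888, coefficient = 2
x_4 = 3.5000, f(x_4) = 0.075472, coefficient = 2
x_5 = 3.8750, f(x_5) = 0.062439, coefficient = 2
x_6 = 4.2500, f(x_6) = 0.052459, coefficient = 1

I ≈ (0.375000/2) × 1.248810 = 0.234152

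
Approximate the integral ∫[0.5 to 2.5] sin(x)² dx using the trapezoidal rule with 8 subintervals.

f(x) = sin(x)²
a = 0.5, b = 2.5, n = 8
h = (b - a)/n = 0.250000

Trapezoidal rule: (h/2)[f(x₀) + 2f(x₁) + 2f(x₂) + ... + f(xₙ)]

x_0 = 0.5000, f(x_0) = 0.229849, coefficient = 1
x_1 = 0.7500, f(x_1) = 0.464631, coefficient = 2
x_2 = 1.0000, f(x_2) = 0.708073, coefficient = 2
x_3 = 1.2500, f(x_3) = 0.900572, coefficient = 2
x_4 = 1.5000, f(x_4) = 0.994996, coefficient = 2
x_5 = 1.7500, f(x_5) = 0.968228, coefficient = 2
x_6 = 2.0000, f(x_6) = 0.826822, coefficient = 2
x_7 = 2.2500, f(x_7) = 0.605398, coefficient = 2
x_8 = 2.5000, f(x_8) = 0.358169, coefficient = 1

I ≈ (0.250000/2) × 11.525460 = 1.440682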